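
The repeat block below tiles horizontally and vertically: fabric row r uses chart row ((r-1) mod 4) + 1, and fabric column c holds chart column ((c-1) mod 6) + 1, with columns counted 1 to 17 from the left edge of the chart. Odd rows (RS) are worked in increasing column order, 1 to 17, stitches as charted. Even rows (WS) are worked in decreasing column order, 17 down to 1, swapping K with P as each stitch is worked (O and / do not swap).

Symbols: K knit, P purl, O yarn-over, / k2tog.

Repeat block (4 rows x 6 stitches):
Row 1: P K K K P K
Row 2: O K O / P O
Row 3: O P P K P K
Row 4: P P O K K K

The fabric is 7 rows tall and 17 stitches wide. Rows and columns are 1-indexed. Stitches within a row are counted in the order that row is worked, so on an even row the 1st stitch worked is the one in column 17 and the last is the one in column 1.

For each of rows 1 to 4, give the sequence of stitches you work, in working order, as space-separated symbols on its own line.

== ROWS AS WORKED ==
P K K K P K P K K K P K P K K K P
K / O P O O K / O P O O K / O P O
O P P K P K O P P K P K O P P K P
P P O K K P P P O K K P P P O K K

Derivation:
Row 1: chart row 1, RS - tile across columns 1-17 and work as-is.
Row 2: chart row 2, WS - tiled (columns 1-17): O K O / P O O K O / P O O K O / P; work from column 17 back to 1 with K<->P swapped.
Row 3: chart row 3, RS - tile across columns 1-17 and work as-is.
Row 4: chart row 4, WS - tiled (columns 1-17): P P O K K K P P O K K K P P O K K; work from column 17 back to 1 with K<->P swapped.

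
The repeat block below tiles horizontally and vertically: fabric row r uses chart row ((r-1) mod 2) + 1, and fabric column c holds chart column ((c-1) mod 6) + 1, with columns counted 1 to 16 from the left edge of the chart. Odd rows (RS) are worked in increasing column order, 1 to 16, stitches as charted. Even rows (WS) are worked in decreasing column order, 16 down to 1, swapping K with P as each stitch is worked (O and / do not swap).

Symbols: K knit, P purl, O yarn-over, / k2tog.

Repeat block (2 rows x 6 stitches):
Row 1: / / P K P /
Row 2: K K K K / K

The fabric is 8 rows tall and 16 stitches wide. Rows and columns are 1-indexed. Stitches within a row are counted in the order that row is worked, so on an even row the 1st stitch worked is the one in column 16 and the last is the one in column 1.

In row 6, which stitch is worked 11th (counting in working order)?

Row 6 uses chart row ((6-1) mod 2)+1 = 2. Row 6 is even, so WS.
Chart row 2 tiled across columns 1-16: K K K K / K K K K K / K K K K K
WS row: flip the tiled sequence (start at column 16) and apply K<->P; O and / stay.
Row 6 as worked: P P P P P / P P P P P / P P P P
The 11th stitch worked is P.

Result:
P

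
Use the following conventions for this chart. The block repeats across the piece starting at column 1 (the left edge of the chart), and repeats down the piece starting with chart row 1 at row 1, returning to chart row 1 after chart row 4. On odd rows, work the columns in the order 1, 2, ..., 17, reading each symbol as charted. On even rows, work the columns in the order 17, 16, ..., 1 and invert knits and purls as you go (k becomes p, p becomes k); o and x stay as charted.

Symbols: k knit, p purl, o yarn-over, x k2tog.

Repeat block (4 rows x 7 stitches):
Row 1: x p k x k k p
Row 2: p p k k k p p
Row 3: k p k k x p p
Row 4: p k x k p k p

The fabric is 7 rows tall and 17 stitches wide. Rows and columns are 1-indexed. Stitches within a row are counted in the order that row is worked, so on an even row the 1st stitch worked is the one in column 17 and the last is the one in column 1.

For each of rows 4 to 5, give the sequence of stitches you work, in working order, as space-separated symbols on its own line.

Row 4: chart row 4, WS - tiled (columns 1-17): p k x k p k p p k x k p k p p k x; work from column 17 back to 1 with k<->p swapped.
Row 5: chart row 1, RS - tile across columns 1-17 and work as-is.

Result:
x p k k p k p x p k k p k p x p k
x p k x k k p x p k x k k p x p k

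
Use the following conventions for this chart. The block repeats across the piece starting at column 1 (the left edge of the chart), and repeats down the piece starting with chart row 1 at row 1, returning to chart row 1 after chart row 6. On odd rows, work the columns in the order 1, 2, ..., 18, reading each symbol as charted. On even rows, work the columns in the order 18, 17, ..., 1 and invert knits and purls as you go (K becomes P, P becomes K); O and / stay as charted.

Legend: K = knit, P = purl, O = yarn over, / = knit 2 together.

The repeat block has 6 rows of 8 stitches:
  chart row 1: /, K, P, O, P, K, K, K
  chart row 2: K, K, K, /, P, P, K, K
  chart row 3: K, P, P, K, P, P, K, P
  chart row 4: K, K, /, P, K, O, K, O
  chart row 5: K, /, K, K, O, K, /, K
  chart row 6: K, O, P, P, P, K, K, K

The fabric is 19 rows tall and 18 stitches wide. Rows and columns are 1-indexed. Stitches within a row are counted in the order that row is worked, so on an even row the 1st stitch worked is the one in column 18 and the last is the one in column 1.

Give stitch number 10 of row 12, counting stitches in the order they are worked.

== STITCH ==
P

Derivation:
Row 12: (12-1) mod 6 = 5, so use chart row 6. Even row -> WS.
Chart row 6 tiled across columns 1-18: K O P P P K K K K O P P P K K K K O
WS: work from column 18 back to column 1 (reverse the tiled row), swapping K<->P (O and / unchanged).
Row 12 as worked: O P P P P K K K O P P P P K K K O P
The 10th stitch worked is P.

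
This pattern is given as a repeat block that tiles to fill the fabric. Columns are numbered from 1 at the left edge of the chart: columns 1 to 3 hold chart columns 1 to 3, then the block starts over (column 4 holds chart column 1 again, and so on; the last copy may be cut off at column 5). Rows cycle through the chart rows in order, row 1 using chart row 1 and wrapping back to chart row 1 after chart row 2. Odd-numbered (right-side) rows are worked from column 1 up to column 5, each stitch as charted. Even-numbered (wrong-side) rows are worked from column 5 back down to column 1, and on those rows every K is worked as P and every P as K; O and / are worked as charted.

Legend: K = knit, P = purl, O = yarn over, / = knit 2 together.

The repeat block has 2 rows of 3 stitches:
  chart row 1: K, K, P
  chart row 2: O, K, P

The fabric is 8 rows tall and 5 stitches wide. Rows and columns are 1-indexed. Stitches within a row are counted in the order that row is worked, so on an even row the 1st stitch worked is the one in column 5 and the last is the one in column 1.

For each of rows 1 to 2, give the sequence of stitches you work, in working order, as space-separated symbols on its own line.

Rows as worked:
K K P K K
P O K P O

Derivation:
Row 1: chart row 1, RS - tile across columns 1-5 and work as-is.
Row 2: chart row 2, WS - tiled (columns 1-5): O K P O K; work from column 5 back to 1 with K<->P swapped.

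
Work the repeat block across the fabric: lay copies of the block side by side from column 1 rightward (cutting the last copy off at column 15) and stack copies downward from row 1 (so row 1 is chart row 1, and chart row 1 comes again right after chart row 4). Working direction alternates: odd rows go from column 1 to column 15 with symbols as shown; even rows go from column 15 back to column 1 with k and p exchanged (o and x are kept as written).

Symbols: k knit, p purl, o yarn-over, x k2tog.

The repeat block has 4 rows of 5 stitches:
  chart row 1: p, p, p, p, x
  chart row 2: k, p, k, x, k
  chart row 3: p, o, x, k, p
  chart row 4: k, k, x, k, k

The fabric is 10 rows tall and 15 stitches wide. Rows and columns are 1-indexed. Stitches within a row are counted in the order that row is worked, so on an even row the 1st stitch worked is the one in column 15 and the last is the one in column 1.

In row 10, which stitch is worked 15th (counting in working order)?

Row 10 uses chart row ((10-1) mod 4)+1 = 2. Row 10 is even, so WS.
Chart row 2 tiled across columns 1-15: k p k x k k p k x k k p k x k
WS row: flip the tiled sequence (start at column 15) and apply k<->p; o and x stay.
Row 10 as worked: p x p k p p x p k p p x p k p
Stitch 15 in working order -> p

Stitch:
p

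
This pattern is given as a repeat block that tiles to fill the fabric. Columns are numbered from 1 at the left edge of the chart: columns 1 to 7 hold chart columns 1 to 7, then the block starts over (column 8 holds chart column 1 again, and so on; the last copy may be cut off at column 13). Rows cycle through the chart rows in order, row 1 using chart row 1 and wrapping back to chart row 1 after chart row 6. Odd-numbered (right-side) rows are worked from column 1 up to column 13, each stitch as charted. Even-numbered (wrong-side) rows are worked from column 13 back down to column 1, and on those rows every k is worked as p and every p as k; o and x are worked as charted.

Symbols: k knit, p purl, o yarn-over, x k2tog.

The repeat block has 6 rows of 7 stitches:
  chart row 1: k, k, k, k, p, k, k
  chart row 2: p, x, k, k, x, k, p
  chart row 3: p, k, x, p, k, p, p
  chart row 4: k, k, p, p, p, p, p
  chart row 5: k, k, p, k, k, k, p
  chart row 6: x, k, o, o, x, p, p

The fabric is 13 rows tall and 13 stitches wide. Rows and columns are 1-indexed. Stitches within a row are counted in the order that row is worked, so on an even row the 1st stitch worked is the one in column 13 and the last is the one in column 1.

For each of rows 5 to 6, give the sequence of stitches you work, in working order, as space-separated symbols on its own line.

Row 5: chart row 5, RS - tile across columns 1-13 and work as-is.
Row 6: chart row 6, WS - tiled (columns 1-13): x k o o x p p x k o o x p; work from column 13 back to 1 with k<->p swapped.

Result:
k k p k k k p k k p k k k
k x o o p x k k x o o p x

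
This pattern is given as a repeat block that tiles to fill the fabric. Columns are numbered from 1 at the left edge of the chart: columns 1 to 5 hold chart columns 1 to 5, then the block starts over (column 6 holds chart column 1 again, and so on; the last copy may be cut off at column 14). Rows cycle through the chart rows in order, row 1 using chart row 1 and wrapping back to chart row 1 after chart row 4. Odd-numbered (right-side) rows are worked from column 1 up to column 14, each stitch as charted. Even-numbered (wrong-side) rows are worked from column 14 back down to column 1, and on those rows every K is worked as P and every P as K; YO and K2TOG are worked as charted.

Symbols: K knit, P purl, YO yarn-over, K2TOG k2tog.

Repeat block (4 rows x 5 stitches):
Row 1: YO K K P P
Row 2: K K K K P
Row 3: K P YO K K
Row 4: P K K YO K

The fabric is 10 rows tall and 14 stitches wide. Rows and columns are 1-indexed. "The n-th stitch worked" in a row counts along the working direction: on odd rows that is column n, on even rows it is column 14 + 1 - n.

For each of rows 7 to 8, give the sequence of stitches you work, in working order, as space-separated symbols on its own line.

Row 7: chart row 3, RS - tile across columns 1-14 and work as-is.
Row 8: chart row 4, WS - tiled (columns 1-14): P K K YO K P K K YO K P K K YO; work from column 14 back to 1 with K<->P swapped.

Result:
K P YO K K K P YO K K K P YO K
YO P P K P YO P P K P YO P P K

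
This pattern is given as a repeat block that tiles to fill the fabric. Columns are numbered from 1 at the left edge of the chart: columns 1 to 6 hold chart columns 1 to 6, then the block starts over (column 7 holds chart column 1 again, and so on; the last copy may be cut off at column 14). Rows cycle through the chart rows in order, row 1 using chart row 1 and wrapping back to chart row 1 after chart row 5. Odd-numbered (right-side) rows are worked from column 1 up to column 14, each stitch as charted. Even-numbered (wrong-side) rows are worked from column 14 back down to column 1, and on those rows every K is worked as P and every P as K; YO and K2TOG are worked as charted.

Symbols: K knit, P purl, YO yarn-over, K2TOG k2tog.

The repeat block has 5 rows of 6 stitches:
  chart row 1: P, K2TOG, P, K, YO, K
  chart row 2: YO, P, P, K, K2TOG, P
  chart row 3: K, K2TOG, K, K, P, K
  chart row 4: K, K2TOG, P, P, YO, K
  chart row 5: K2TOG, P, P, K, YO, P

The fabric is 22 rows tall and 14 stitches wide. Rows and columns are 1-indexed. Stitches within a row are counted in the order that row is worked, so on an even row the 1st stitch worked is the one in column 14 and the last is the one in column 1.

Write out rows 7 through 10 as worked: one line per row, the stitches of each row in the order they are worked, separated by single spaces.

Row 7: chart row 2, RS - tile across columns 1-14 and work as-is.
Row 8: chart row 3, WS - tiled (columns 1-14): K K2TOG K K P K K K2TOG K K P K K K2TOG; work from column 14 back to 1 with K<->P swapped.
Row 9: chart row 4, RS - tile across columns 1-14 and work as-is.
Row 10: chart row 5, WS - tiled (columns 1-14): K2TOG P P K YO P K2TOG P P K YO P K2TOG P; work from column 14 back to 1 with K<->P swapped.

== ROWS AS WORKED ==
YO P P K K2TOG P YO P P K K2TOG P YO P
K2TOG P P K P P K2TOG P P K P P K2TOG P
K K2TOG P P YO K K K2TOG P P YO K K K2TOG
K K2TOG K YO P K K K2TOG K YO P K K K2TOG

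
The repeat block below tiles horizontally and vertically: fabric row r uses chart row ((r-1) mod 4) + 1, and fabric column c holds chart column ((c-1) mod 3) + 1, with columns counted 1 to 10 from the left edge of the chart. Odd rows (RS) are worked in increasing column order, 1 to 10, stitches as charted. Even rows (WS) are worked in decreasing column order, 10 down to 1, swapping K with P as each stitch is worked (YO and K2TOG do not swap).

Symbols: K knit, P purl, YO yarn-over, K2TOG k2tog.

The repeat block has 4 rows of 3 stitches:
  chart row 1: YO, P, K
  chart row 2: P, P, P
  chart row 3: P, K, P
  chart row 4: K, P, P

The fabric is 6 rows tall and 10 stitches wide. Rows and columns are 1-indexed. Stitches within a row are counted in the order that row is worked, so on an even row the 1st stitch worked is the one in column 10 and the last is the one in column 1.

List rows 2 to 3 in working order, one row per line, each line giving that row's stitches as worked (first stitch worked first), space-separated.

Result:
K K K K K K K K K K
P K P P K P P K P P

Derivation:
Row 2: chart row 2, WS - tiled (columns 1-10): P P P P P P P P P P; work from column 10 back to 1 with K<->P swapped.
Row 3: chart row 3, RS - tile across columns 1-10 and work as-is.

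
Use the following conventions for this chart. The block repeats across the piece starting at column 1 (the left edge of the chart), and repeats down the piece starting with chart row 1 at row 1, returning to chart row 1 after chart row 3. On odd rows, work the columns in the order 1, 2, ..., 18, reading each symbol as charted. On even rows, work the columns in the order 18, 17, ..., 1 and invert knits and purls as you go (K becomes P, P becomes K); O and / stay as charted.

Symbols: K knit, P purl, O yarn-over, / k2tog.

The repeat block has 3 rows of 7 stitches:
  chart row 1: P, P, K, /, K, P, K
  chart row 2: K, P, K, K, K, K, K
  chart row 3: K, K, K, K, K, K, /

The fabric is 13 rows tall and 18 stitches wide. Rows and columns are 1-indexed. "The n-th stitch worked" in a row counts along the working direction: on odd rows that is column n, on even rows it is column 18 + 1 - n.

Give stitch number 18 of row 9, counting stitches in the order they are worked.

Stitch:
K

Derivation:
For row 9: chart row = ((9-1) mod 3) + 1 = 3; this is a RS (odd) row.
Chart row 3 tiled across columns 1-18: K K K K K K / K K K K K K / K K K K
RS: work column 1 to column 18, symbols as charted — the tiled row is the row as worked.
Counting 18 along the worked row gives K.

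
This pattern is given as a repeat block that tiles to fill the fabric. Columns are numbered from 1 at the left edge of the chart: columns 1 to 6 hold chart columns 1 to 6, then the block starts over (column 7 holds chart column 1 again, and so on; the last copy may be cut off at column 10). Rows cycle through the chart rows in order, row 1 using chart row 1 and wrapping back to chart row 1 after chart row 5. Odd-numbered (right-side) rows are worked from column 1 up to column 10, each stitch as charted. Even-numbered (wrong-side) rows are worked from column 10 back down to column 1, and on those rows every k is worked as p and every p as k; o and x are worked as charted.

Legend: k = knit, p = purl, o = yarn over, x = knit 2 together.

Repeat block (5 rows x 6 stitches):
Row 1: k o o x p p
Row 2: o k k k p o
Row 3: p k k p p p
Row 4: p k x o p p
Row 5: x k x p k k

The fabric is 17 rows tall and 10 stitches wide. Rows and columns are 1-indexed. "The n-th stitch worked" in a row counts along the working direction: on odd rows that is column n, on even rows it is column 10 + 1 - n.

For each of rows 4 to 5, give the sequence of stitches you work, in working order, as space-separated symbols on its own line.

== ROWS AS WORKED ==
o x p k k k o x p k
x k x p k k x k x p

Derivation:
Row 4: chart row 4, WS - tiled (columns 1-10): p k x o p p p k x o; work from column 10 back to 1 with k<->p swapped.
Row 5: chart row 5, RS - tile across columns 1-10 and work as-is.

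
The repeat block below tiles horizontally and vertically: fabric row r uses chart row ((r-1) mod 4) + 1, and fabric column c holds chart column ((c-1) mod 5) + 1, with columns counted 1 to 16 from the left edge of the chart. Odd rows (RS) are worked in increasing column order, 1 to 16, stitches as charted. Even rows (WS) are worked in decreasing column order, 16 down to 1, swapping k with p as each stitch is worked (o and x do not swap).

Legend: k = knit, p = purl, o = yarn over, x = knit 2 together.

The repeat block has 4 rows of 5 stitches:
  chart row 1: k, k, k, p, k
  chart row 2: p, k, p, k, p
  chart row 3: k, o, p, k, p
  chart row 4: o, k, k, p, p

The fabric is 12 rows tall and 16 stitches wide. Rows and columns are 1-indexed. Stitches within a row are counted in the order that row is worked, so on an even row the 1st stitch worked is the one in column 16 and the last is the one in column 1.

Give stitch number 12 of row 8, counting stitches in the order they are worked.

== STITCH ==
k

Derivation:
Row 8: (8-1) mod 4 = 3, so use chart row 4. Even row -> WS.
Chart row 4 tiled across columns 1-16: o k k p p o k k p p o k k p p o
WS row: flip the tiled sequence (start at column 16) and apply k<->p; o and x stay.
Row 8 as worked: o k k p p o k k p p o k k p p o
Counting 12 along the worked row gives k.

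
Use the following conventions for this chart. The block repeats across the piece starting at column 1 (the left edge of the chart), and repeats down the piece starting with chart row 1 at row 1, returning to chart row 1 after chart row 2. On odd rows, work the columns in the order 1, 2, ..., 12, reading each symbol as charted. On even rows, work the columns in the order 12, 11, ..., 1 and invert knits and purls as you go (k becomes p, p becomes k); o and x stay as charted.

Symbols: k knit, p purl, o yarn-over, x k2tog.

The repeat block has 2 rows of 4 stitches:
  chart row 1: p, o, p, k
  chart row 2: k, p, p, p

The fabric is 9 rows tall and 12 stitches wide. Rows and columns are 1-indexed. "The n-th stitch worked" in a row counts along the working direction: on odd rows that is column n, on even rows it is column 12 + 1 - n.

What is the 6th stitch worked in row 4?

For row 4: chart row = ((4-1) mod 2) + 1 = 2; this is a WS (even) row.
Chart row 2 tiled across columns 1-12: k p p p k p p p k p p p
Wrong side: read the tiled row from column 12 down to 1 and exchange k with p (leave o, x).
Row 4 as worked: k k k p k k k p k k k p
Counting 6 along the worked row gives k.

== STITCH ==
k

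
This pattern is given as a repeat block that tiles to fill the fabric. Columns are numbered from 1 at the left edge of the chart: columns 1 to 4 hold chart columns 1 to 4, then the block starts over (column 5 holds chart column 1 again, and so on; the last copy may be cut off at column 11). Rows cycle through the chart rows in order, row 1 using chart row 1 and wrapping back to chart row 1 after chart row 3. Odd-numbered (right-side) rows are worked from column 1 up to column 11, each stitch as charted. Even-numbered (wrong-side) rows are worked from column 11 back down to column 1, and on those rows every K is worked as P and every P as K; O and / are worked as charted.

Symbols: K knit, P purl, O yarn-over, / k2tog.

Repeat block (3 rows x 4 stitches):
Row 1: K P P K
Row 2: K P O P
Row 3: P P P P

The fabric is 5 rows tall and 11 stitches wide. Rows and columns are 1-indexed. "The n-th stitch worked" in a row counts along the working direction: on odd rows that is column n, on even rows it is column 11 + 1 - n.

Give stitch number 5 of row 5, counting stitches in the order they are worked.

Result:
K

Derivation:
Row 5 uses chart row ((5-1) mod 3)+1 = 2. Row 5 is odd, so RS.
Chart row 2 tiled across columns 1-11: K P O P K P O P K P O
RS row: no reversal, no swap; stitch n worked = column n.
Stitch 5 in working order -> K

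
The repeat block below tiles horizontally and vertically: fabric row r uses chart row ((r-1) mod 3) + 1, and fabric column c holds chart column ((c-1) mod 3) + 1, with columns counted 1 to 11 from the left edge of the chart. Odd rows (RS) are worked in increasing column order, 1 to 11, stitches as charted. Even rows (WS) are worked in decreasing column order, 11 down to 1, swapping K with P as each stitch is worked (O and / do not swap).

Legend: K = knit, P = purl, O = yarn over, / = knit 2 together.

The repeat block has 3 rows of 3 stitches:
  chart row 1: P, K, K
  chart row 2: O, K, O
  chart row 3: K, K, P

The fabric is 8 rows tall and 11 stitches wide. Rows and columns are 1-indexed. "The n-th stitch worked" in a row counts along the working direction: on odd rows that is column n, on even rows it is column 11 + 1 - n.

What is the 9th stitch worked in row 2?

Result:
O

Derivation:
Row 2: (2-1) mod 3 = 1, so use chart row 2. Even row -> WS.
Chart row 2 tiled across columns 1-11: O K O O K O O K O O K
WS row: flip the tiled sequence (start at column 11) and apply K<->P; O and / stay.
Row 2 as worked: P O O P O O P O O P O
The 9th stitch worked is O.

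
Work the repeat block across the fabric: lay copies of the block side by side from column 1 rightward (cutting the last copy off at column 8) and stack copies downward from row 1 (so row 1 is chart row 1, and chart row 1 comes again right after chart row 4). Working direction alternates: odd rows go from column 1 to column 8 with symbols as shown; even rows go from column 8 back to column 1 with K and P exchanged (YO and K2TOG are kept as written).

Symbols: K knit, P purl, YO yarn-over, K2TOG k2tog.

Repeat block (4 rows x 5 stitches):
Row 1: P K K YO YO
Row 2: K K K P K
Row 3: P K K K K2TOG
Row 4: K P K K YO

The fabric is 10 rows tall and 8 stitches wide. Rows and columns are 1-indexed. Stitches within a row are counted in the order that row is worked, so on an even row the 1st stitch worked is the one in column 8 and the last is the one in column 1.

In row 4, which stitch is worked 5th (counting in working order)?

For row 4: chart row = ((4-1) mod 4) + 1 = 4; this is a WS (even) row.
Chart row 4 tiled across columns 1-8: K P K K YO K P K
WS row: flip the tiled sequence (start at column 8) and apply K<->P; YO and K2TOG stay.
Row 4 as worked: P K P YO P P K P
The 5th stitch worked is P.

Stitch:
P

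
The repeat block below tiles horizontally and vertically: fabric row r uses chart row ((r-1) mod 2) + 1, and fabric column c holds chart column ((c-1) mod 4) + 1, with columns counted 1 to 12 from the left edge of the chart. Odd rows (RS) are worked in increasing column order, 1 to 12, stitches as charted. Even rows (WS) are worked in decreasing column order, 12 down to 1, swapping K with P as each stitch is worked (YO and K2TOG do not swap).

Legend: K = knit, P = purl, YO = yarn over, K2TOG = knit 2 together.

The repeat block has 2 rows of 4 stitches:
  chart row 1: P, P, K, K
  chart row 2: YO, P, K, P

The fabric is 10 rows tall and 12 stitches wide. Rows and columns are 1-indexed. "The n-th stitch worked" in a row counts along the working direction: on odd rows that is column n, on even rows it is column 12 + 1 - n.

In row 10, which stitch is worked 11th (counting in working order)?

Row 10: (10-1) mod 2 = 1, so use chart row 2. Even row -> WS.
Chart row 2 tiled across columns 1-12: YO P K P YO P K P YO P K P
Wrong side: read the tiled row from column 12 down to 1 and exchange K with P (leave YO, K2TOG).
Row 10 as worked: K P K YO K P K YO K P K YO
Counting 11 along the worked row gives K.

== STITCH ==
K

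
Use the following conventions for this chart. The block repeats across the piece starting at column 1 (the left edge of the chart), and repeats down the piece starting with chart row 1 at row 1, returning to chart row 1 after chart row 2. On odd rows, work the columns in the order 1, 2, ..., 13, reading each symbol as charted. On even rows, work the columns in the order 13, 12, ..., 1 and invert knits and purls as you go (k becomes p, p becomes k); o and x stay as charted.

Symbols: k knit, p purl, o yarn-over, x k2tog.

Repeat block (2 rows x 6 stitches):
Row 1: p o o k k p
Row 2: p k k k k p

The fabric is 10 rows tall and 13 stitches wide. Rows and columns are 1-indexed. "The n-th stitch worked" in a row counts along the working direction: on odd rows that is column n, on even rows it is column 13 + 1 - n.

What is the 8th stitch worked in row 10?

For row 10: chart row = ((10-1) mod 2) + 1 = 2; this is a WS (even) row.
Chart row 2 tiled across columns 1-13: p k k k k p p k k k k p p
WS: work from column 13 back to column 1 (reverse the tiled row), swapping k<->p (o and x unchanged).
Row 10 as worked: k k p p p p k k p p p p k
Counting 8 along the worked row gives k.

Stitch:
k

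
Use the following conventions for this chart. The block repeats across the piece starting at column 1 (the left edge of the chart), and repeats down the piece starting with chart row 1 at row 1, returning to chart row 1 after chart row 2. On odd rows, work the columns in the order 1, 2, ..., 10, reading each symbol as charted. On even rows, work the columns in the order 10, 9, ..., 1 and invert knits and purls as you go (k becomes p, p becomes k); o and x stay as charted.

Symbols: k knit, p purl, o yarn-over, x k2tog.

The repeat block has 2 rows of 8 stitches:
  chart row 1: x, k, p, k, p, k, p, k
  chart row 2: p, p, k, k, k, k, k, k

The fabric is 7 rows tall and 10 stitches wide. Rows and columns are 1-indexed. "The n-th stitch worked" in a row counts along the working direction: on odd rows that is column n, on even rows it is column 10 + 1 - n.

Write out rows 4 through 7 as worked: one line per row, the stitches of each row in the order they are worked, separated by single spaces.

Row 4: chart row 2, WS - tiled (columns 1-10): p p k k k k k k p p; work from column 10 back to 1 with k<->p swapped.
Row 5: chart row 1, RS - tile across columns 1-10 and work as-is.
Row 6: chart row 2, WS - tiled (columns 1-10): p p k k k k k k p p; work from column 10 back to 1 with k<->p swapped.
Row 7: chart row 1, RS - tile across columns 1-10 and work as-is.

== ROWS AS WORKED ==
k k p p p p p p k k
x k p k p k p k x k
k k p p p p p p k k
x k p k p k p k x k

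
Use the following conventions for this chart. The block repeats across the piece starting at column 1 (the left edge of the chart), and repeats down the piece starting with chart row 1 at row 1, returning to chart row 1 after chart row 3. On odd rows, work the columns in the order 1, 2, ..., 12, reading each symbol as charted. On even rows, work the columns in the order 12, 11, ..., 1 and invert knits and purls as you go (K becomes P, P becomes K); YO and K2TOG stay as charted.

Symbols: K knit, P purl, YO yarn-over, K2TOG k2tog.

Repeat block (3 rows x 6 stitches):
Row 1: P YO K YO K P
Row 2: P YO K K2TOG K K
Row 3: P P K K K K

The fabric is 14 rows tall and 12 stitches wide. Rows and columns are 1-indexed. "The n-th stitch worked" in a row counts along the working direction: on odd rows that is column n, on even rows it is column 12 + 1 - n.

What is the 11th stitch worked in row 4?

Stitch:
YO

Derivation:
Row 4: (4-1) mod 3 = 0, so use chart row 1. Even row -> WS.
Chart row 1 tiled across columns 1-12: P YO K YO K P P YO K YO K P
Wrong side: read the tiled row from column 12 down to 1 and exchange K with P (leave YO, K2TOG).
Row 4 as worked: K P YO P YO K K P YO P YO K
Counting 11 along the worked row gives YO.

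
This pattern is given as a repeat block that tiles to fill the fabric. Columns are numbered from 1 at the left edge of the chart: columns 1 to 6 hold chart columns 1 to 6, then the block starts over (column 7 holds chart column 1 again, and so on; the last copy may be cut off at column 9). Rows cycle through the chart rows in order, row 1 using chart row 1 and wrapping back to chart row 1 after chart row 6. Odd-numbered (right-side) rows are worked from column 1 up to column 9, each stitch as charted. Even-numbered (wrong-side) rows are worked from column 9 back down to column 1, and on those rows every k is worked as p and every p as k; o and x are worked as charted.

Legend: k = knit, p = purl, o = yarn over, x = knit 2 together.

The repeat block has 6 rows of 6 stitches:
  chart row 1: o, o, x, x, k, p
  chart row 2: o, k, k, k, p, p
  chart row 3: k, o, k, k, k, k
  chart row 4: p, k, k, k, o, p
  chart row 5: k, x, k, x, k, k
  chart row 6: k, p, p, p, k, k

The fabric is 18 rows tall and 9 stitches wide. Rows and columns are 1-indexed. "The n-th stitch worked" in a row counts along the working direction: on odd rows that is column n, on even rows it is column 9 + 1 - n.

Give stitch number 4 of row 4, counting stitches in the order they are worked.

Row 4: (4-1) mod 6 = 3, so use chart row 4. Even row -> WS.
Chart row 4 tiled across columns 1-9: p k k k o p p k k
Wrong side: read the tiled row from column 9 down to 1 and exchange k with p (leave o, x).
Row 4 as worked: p p k k o p p p k
Counting 4 along the worked row gives k.

Result:
k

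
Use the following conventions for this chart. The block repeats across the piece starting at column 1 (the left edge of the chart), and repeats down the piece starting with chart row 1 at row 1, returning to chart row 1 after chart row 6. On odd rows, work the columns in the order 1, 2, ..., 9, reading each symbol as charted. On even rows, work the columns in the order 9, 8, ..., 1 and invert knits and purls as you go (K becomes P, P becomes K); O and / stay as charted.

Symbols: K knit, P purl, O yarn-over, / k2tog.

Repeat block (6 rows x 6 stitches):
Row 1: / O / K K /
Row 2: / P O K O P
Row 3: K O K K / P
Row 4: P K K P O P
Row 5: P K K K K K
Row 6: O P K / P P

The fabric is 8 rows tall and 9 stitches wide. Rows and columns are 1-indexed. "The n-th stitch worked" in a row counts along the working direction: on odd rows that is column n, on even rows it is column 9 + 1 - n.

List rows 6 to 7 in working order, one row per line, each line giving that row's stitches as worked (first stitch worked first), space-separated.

Row 6: chart row 6, WS - tiled (columns 1-9): O P K / P P O P K; work from column 9 back to 1 with K<->P swapped.
Row 7: chart row 1, RS - tile across columns 1-9 and work as-is.

Rows as worked:
P K O K K / P K O
/ O / K K / / O /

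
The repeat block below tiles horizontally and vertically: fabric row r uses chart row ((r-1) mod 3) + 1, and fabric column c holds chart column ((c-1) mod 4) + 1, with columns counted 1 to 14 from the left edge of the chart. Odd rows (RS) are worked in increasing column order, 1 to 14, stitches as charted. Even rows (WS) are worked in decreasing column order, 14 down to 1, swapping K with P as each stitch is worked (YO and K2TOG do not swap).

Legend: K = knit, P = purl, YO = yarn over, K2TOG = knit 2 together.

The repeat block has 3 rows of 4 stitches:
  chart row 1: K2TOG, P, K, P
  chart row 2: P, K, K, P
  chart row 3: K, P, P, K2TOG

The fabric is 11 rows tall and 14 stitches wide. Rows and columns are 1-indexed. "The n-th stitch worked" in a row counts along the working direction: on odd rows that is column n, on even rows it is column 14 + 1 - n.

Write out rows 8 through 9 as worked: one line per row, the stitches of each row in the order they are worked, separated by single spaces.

Row 8: chart row 2, WS - tiled (columns 1-14): P K K P P K K P P K K P P K; work from column 14 back to 1 with K<->P swapped.
Row 9: chart row 3, RS - tile across columns 1-14 and work as-is.

Rows as worked:
P K K P P K K P P K K P P K
K P P K2TOG K P P K2TOG K P P K2TOG K P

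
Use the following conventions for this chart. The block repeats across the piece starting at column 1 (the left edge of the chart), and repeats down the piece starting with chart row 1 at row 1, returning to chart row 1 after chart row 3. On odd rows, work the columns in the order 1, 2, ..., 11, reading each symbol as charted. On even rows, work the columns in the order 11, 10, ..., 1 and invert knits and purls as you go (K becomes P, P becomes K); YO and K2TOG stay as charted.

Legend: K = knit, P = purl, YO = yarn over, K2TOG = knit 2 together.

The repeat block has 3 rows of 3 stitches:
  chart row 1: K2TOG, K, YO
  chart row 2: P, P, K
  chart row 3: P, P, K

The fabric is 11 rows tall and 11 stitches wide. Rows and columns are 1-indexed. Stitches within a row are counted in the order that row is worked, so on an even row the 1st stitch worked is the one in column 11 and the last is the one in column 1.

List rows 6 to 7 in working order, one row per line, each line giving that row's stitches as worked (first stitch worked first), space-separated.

Row 6: chart row 3, WS - tiled (columns 1-11): P P K P P K P P K P P; work from column 11 back to 1 with K<->P swapped.
Row 7: chart row 1, RS - tile across columns 1-11 and work as-is.

Rows as worked:
K K P K K P K K P K K
K2TOG K YO K2TOG K YO K2TOG K YO K2TOG K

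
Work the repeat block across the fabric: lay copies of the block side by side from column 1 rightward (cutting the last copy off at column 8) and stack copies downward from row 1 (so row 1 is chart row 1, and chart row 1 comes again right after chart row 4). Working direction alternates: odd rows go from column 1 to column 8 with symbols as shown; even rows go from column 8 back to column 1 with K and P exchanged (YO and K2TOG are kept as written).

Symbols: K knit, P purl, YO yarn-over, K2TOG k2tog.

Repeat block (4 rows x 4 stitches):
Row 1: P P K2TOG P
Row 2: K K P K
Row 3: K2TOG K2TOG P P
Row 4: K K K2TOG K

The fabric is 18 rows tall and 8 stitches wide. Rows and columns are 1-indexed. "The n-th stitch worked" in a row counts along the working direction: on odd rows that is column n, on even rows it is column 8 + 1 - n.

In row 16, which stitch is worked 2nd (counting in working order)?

For row 16: chart row = ((16-1) mod 4) + 1 = 4; this is a WS (even) row.
Chart row 4 tiled across columns 1-8: K K K2TOG K K K K2TOG K
WS row: flip the tiled sequence (start at column 8) and apply K<->P; YO and K2TOG stay.
Row 16 as worked: P K2TOG P P P K2TOG P P
Counting 2 along the worked row gives K2TOG.

== STITCH ==
K2TOG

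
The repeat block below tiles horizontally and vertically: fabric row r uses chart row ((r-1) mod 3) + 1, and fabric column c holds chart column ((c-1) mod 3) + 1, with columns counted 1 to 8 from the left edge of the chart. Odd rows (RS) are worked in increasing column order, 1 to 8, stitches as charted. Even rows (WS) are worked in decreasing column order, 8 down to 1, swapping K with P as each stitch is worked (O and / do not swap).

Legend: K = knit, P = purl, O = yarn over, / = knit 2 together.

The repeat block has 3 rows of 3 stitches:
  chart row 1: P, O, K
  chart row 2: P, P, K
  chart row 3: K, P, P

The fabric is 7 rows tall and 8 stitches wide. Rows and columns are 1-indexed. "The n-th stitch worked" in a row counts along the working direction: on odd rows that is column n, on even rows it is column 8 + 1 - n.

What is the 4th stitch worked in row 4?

== STITCH ==
O

Derivation:
Row 4 uses chart row ((4-1) mod 3)+1 = 1. Row 4 is even, so WS.
Chart row 1 tiled across columns 1-8: P O K P O K P O
WS: work from column 8 back to column 1 (reverse the tiled row), swapping K<->P (O and / unchanged).
Row 4 as worked: O K P O K P O K
The 4th stitch worked is O.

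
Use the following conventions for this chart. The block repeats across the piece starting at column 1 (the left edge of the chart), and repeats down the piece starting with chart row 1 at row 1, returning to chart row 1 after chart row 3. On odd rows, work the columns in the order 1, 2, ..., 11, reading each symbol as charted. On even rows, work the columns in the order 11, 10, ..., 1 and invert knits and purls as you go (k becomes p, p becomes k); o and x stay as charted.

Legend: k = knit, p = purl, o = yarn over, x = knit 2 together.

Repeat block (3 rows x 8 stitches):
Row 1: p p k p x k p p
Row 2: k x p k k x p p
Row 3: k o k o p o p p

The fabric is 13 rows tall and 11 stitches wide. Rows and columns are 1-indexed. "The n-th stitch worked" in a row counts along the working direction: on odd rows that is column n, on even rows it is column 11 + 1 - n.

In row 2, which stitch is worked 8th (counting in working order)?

For row 2: chart row = ((2-1) mod 3) + 1 = 2; this is a WS (even) row.
Chart row 2 tiled across columns 1-11: k x p k k x p p k x p
WS: work from column 11 back to column 1 (reverse the tiled row), swapping k<->p (o and x unchanged).
Row 2 as worked: k x p k k x p p k x p
The 8th stitch worked is p.

Result:
p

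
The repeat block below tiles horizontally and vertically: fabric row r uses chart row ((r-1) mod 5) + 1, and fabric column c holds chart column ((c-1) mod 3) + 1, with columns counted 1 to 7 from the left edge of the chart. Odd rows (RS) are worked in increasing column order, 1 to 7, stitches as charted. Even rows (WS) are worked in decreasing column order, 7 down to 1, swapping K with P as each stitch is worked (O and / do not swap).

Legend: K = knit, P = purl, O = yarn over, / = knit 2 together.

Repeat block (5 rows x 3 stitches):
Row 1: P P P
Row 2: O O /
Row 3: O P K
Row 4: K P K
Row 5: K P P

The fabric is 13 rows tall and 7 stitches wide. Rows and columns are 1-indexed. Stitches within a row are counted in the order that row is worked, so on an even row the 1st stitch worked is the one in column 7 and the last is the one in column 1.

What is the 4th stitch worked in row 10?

Stitch:
P

Derivation:
For row 10: chart row = ((10-1) mod 5) + 1 = 5; this is a WS (even) row.
Chart row 5 tiled across columns 1-7: K P P K P P K
WS: work from column 7 back to column 1 (reverse the tiled row), swapping K<->P (O and / unchanged).
Row 10 as worked: P K K P K K P
The 4th stitch worked is P.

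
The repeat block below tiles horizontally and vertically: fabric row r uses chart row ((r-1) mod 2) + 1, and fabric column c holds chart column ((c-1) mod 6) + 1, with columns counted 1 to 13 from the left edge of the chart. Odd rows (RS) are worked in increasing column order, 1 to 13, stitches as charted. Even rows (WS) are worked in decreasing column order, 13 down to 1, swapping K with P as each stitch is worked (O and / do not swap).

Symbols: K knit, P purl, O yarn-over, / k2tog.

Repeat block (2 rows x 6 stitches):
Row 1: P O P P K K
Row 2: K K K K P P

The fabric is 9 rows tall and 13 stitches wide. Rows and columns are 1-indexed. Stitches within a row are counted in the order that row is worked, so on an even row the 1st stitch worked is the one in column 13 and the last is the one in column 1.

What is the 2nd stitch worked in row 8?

For row 8: chart row = ((8-1) mod 2) + 1 = 2; this is a WS (even) row.
Chart row 2 tiled across columns 1-13: K K K K P P K K K K P P K
WS row: flip the tiled sequence (start at column 13) and apply K<->P; O and / stay.
Row 8 as worked: P K K P P P P K K P P P P
Stitch 2 in working order -> K

== STITCH ==
K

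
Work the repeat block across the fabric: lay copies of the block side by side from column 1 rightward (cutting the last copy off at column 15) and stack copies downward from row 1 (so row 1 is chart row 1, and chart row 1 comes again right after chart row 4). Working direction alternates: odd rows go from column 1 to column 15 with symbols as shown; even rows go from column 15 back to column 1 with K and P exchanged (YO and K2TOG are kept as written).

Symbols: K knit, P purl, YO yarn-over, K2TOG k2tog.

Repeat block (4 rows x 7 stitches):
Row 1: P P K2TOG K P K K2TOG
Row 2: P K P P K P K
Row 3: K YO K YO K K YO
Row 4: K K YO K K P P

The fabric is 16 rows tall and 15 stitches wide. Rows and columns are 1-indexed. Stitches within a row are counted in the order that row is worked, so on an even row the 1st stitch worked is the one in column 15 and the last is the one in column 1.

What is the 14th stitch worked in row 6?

== STITCH ==
P

Derivation:
For row 6: chart row = ((6-1) mod 4) + 1 = 2; this is a WS (even) row.
Chart row 2 tiled across columns 1-15: P K P P K P K P K P P K P K P
WS: work from column 15 back to column 1 (reverse the tiled row), swapping K<->P (YO and K2TOG unchanged).
Row 6 as worked: K P K P K K P K P K P K K P K
Stitch 14 in working order -> P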